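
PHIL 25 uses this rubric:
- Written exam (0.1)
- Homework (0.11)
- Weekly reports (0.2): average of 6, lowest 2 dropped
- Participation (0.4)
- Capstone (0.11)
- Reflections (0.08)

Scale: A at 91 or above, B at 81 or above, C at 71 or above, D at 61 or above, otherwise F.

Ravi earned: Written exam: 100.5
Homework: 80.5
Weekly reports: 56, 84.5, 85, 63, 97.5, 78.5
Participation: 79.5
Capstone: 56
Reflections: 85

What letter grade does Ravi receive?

C

Weekly reports: drop 56, 63 → average of remaining 4 = 345.5/4 = 86.375
Weighted total:
  Written exam 100.5 × 0.1 = 10.05
  Homework 80.5 × 0.11 = 8.855
  Weekly reports 86.375 × 0.2 = 17.275
  Participation 79.5 × 0.4 = 31.8
  Capstone 56 × 0.11 = 6.16
  Reflections 85 × 0.08 = 6.8
Sum = 80.94
80.94 is ≥ 71 and < 81 → C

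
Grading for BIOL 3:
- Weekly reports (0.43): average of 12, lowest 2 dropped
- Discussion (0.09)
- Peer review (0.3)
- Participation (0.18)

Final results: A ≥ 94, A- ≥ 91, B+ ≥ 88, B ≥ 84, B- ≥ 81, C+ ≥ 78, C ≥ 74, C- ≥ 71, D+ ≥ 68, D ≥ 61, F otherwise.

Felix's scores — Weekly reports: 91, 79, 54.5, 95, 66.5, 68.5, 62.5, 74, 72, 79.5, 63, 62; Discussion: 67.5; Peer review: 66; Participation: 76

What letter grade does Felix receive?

C-

Weekly reports: drop 54.5, 62 → average of remaining 10 = 751/10 = 75.1
Weighted total:
  Weekly reports 75.1 × 0.43 = 32.293
  Discussion 67.5 × 0.09 = 6.075
  Peer review 66 × 0.3 = 19.8
  Participation 76 × 0.18 = 13.68
Sum = 71.848
71.848 is ≥ 71 and < 74 → C-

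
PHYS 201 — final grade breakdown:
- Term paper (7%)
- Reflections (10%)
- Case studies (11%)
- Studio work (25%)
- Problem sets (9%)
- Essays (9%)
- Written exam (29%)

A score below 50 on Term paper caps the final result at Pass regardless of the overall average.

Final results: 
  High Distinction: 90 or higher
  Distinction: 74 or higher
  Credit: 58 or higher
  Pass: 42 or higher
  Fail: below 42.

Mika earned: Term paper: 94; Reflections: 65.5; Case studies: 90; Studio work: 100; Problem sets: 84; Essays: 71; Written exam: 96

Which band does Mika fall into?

Term paper score 94 ≥ 50: minimum met.
Weighted total:
  Term paper 94 × 0.07 = 6.58
  Reflections 65.5 × 0.1 = 6.55
  Case studies 90 × 0.11 = 9.9
  Studio work 100 × 0.25 = 25
  Problem sets 84 × 0.09 = 7.56
  Essays 71 × 0.09 = 6.39
  Written exam 96 × 0.29 = 27.84
Sum = 89.82
89.82 is ≥ 74 and < 90 → Distinction

Distinction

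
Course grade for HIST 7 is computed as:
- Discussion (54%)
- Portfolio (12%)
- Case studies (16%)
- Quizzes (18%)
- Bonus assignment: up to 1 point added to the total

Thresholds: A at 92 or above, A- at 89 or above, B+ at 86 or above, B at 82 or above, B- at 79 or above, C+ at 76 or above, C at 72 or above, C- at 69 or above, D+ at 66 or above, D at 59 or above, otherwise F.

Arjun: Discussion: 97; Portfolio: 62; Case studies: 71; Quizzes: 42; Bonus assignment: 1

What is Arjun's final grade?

B-

Weighted total:
  Discussion 97 × 0.54 = 52.38
  Portfolio 62 × 0.12 = 7.44
  Case studies 71 × 0.16 = 11.36
  Quizzes 42 × 0.18 = 7.56
Sum = 78.74
Bonus assignment: 78.74 + 1 = 79.74
79.74 is ≥ 79 and < 82 → B-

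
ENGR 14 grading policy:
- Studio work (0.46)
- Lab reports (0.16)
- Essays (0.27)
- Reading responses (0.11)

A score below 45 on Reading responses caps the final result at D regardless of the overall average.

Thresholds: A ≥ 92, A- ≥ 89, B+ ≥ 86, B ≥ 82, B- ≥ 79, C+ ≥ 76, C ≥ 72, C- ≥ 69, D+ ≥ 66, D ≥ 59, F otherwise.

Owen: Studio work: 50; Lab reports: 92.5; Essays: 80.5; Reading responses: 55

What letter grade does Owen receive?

Reading responses score 55 ≥ 45: minimum met.
Weighted total:
  Studio work 50 × 0.46 = 23
  Lab reports 92.5 × 0.16 = 14.8
  Essays 80.5 × 0.27 = 21.735
  Reading responses 55 × 0.11 = 6.05
Sum = 65.585
65.585 is ≥ 59 and < 66 → D

D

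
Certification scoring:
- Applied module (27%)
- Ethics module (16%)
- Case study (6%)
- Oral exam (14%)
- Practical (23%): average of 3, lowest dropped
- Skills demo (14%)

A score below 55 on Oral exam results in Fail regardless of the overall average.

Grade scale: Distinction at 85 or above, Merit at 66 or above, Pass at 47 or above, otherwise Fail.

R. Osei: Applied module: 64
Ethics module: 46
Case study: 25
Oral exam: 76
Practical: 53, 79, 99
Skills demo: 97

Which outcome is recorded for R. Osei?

Merit

Practical: drop 53 → average of remaining 2 = 178/2 = 89
Oral exam score 76 ≥ 55: minimum met.
Weighted total:
  Applied module 64 × 0.27 = 17.28
  Ethics module 46 × 0.16 = 7.36
  Case study 25 × 0.06 = 1.5
  Oral exam 76 × 0.14 = 10.64
  Practical 89 × 0.23 = 20.47
  Skills demo 97 × 0.14 = 13.58
Sum = 70.83
70.83 is ≥ 66 and < 85 → Merit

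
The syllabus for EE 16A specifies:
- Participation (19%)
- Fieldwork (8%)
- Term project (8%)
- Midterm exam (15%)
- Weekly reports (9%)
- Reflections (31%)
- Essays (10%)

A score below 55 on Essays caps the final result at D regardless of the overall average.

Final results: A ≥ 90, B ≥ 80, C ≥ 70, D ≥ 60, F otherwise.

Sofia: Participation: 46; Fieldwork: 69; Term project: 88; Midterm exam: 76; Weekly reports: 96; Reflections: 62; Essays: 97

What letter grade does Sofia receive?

Essays score 97 ≥ 55: minimum met.
Weighted total:
  Participation 46 × 0.19 = 8.74
  Fieldwork 69 × 0.08 = 5.52
  Term project 88 × 0.08 = 7.04
  Midterm exam 76 × 0.15 = 11.4
  Weekly reports 96 × 0.09 = 8.64
  Reflections 62 × 0.31 = 19.22
  Essays 97 × 0.1 = 9.7
Sum = 70.26
70.26 is ≥ 70 and < 80 → C

C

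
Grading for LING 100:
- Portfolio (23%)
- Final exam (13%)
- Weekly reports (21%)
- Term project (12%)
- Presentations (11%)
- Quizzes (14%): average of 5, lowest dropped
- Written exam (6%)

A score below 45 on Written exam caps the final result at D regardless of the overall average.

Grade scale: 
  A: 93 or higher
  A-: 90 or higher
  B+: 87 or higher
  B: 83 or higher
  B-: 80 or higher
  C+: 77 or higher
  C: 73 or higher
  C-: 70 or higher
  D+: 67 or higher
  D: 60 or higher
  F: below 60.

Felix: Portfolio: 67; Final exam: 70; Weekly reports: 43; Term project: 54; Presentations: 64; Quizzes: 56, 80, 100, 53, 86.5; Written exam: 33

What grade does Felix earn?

Quizzes: drop 53 → average of remaining 4 = 322.5/4 = 80.625
Written exam score 33 < 45: minimum not met.
Weighted total:
  Portfolio 67 × 0.23 = 15.41
  Final exam 70 × 0.13 = 9.1
  Weekly reports 43 × 0.21 = 9.03
  Term project 54 × 0.12 = 6.48
  Presentations 64 × 0.11 = 7.04
  Quizzes 80.625 × 0.14 = 11.2875
  Written exam 33 × 0.06 = 1.98
Sum = 60.3275
60.3275 would be D; cap at D applies → D.

D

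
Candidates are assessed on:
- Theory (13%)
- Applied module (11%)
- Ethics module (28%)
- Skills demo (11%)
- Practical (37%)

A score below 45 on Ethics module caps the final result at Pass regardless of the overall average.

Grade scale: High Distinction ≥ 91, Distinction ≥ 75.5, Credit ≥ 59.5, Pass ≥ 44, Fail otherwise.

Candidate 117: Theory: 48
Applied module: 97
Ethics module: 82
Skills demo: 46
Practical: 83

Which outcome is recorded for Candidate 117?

Ethics module score 82 ≥ 45: minimum met.
Weighted total:
  Theory 48 × 0.13 = 6.24
  Applied module 97 × 0.11 = 10.67
  Ethics module 82 × 0.28 = 22.96
  Skills demo 46 × 0.11 = 5.06
  Practical 83 × 0.37 = 30.71
Sum = 75.64
75.64 is ≥ 75.5 and < 91 → Distinction

Distinction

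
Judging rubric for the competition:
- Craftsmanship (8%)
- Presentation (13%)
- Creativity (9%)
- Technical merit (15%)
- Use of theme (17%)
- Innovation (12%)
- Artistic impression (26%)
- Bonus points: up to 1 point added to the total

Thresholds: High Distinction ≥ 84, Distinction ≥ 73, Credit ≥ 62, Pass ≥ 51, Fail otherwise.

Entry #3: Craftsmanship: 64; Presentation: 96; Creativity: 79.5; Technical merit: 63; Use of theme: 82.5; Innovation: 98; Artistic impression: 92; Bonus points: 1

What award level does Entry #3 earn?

High Distinction

Weighted total:
  Craftsmanship 64 × 0.08 = 5.12
  Presentation 96 × 0.13 = 12.48
  Creativity 79.5 × 0.09 = 7.155
  Technical merit 63 × 0.15 = 9.45
  Use of theme 82.5 × 0.17 = 14.025
  Innovation 98 × 0.12 = 11.76
  Artistic impression 92 × 0.26 = 23.92
Sum = 83.91
Bonus points: 83.91 + 1 = 84.91
84.91 ≥ 84 → High Distinction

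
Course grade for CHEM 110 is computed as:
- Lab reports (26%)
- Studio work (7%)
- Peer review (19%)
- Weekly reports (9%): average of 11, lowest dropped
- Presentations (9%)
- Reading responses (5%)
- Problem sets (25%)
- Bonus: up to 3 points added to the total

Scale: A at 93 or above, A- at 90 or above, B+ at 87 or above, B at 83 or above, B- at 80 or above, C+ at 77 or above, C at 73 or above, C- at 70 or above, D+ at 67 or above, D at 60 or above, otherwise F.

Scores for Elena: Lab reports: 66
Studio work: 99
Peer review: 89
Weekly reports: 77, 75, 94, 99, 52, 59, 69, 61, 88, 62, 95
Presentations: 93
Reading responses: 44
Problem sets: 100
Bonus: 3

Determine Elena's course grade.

B

Weekly reports: drop 52 → average of remaining 10 = 779/10 = 77.9
Weighted total:
  Lab reports 66 × 0.26 = 17.16
  Studio work 99 × 0.07 = 6.93
  Peer review 89 × 0.19 = 16.91
  Weekly reports 77.9 × 0.09 = 7.011
  Presentations 93 × 0.09 = 8.37
  Reading responses 44 × 0.05 = 2.2
  Problem sets 100 × 0.25 = 25
Sum = 83.581
Bonus: 83.581 + 3 = 86.581
86.581 is ≥ 83 and < 87 → B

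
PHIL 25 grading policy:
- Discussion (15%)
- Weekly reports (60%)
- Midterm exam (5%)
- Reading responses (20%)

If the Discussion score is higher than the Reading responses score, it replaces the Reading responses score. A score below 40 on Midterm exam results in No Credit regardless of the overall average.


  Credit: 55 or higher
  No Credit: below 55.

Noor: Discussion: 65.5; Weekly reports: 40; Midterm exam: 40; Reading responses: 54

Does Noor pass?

No Credit

Discussion (65.5) > Reading responses (54), so Reading responses counts as 65.5.
Midterm exam score 40 ≥ 40: minimum met.
Weighted total:
  Discussion 65.5 × 0.15 = 9.825
  Weekly reports 40 × 0.6 = 24
  Midterm exam 40 × 0.05 = 2
  Reading responses 65.5 × 0.2 = 13.1
Sum = 48.925
48.925 < 55 → No Credit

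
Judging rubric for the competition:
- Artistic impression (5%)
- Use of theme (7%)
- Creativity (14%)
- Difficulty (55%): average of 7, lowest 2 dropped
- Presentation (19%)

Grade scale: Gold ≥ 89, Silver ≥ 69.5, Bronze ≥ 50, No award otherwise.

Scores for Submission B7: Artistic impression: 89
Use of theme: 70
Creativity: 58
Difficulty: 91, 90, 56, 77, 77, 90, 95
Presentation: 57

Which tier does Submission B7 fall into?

Silver

Difficulty: drop 56, 77 → average of remaining 5 = 443/5 = 88.6
Weighted total:
  Artistic impression 89 × 0.05 = 4.45
  Use of theme 70 × 0.07 = 4.9
  Creativity 58 × 0.14 = 8.12
  Difficulty 88.6 × 0.55 = 48.73
  Presentation 57 × 0.19 = 10.83
Sum = 77.03
77.03 is ≥ 69.5 and < 89 → Silver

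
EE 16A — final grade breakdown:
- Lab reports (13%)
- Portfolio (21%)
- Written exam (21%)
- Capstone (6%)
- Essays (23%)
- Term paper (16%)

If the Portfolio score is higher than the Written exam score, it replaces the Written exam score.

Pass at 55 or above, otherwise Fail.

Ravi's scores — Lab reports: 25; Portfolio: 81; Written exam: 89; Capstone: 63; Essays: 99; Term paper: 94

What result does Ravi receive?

Portfolio (81) ≤ Written exam (89), so Written exam stays at 89.
Weighted total:
  Lab reports 25 × 0.13 = 3.25
  Portfolio 81 × 0.21 = 17.01
  Written exam 89 × 0.21 = 18.69
  Capstone 63 × 0.06 = 3.78
  Essays 99 × 0.23 = 22.77
  Term paper 94 × 0.16 = 15.04
Sum = 80.54
80.54 ≥ 55 → Pass

Pass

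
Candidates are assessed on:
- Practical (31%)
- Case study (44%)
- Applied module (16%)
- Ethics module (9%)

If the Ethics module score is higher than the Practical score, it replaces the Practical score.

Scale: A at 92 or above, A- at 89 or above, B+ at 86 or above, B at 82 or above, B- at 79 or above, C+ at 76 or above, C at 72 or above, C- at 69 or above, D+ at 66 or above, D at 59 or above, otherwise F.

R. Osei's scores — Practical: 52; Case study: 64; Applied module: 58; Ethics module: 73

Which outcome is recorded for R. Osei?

D+

Ethics module (73) > Practical (52), so Practical counts as 73.
Weighted total:
  Practical 73 × 0.31 = 22.63
  Case study 64 × 0.44 = 28.16
  Applied module 58 × 0.16 = 9.28
  Ethics module 73 × 0.09 = 6.57
Sum = 66.64
66.64 is ≥ 66 and < 69 → D+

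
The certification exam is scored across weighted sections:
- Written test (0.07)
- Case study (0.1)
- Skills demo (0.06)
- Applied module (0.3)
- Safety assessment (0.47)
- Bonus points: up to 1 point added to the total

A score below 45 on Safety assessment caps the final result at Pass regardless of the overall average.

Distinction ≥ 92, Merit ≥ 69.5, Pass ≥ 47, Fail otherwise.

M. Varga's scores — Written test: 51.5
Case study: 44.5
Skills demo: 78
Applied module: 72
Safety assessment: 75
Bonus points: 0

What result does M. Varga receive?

Merit

Safety assessment score 75 ≥ 45: minimum met.
Weighted total:
  Written test 51.5 × 0.07 = 3.605
  Case study 44.5 × 0.1 = 4.45
  Skills demo 78 × 0.06 = 4.68
  Applied module 72 × 0.3 = 21.6
  Safety assessment 75 × 0.47 = 35.25
Sum = 69.585
Bonus points: 69.585 + 0 = 69.585
69.585 is ≥ 69.5 and < 92 → Merit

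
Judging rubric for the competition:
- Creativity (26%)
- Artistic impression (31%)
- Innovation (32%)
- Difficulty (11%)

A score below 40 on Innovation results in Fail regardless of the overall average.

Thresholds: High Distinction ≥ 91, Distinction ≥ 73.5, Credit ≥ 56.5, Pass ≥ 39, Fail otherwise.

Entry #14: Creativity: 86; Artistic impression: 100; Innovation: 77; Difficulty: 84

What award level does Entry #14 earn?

Distinction

Innovation score 77 ≥ 40: minimum met.
Weighted total:
  Creativity 86 × 0.26 = 22.36
  Artistic impression 100 × 0.31 = 31
  Innovation 77 × 0.32 = 24.64
  Difficulty 84 × 0.11 = 9.24
Sum = 87.24
87.24 is ≥ 73.5 and < 91 → Distinction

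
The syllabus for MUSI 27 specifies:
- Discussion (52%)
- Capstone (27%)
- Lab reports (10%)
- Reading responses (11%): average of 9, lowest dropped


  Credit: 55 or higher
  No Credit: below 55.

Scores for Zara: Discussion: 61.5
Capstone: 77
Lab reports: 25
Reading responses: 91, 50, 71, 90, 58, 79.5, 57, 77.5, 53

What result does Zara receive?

Credit

Reading responses: drop 50 → average of remaining 8 = 577/8 = 72.125
Weighted total:
  Discussion 61.5 × 0.52 = 31.98
  Capstone 77 × 0.27 = 20.79
  Lab reports 25 × 0.1 = 2.5
  Reading responses 72.125 × 0.11 = 7.93375
Sum = 63.20375
63.20375 ≥ 55 → Credit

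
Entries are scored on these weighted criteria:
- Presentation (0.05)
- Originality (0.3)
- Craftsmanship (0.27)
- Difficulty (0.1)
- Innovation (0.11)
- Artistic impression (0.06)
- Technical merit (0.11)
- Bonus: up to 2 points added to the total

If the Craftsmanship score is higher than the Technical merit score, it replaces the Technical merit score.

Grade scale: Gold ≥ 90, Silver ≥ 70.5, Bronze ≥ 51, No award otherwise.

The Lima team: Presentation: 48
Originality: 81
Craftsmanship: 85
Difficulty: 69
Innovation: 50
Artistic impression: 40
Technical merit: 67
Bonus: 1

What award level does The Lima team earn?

Silver

Craftsmanship (85) > Technical merit (67), so Technical merit counts as 85.
Weighted total:
  Presentation 48 × 0.05 = 2.4
  Originality 81 × 0.3 = 24.3
  Craftsmanship 85 × 0.27 = 22.95
  Difficulty 69 × 0.1 = 6.9
  Innovation 50 × 0.11 = 5.5
  Artistic impression 40 × 0.06 = 2.4
  Technical merit 85 × 0.11 = 9.35
Sum = 73.8
Bonus: 73.8 + 1 = 74.8
74.8 is ≥ 70.5 and < 90 → Silver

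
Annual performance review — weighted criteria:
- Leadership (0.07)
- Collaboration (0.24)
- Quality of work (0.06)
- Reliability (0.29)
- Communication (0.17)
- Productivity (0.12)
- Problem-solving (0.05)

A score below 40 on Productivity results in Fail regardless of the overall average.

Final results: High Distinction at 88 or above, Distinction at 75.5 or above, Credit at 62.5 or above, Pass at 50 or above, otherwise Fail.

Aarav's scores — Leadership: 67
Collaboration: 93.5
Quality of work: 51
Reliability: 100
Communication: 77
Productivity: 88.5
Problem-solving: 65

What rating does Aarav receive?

Distinction

Productivity score 88.5 ≥ 40: minimum met.
Weighted total:
  Leadership 67 × 0.07 = 4.69
  Collaboration 93.5 × 0.24 = 22.44
  Quality of work 51 × 0.06 = 3.06
  Reliability 100 × 0.29 = 29
  Communication 77 × 0.17 = 13.09
  Productivity 88.5 × 0.12 = 10.62
  Problem-solving 65 × 0.05 = 3.25
Sum = 86.15
86.15 is ≥ 75.5 and < 88 → Distinction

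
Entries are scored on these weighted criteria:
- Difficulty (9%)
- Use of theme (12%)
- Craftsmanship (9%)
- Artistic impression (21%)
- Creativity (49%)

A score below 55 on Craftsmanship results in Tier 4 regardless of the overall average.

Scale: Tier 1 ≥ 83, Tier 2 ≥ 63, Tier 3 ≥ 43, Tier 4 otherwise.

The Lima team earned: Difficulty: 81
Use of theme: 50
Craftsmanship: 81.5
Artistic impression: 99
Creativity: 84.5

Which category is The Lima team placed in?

Craftsmanship score 81.5 ≥ 55: minimum met.
Weighted total:
  Difficulty 81 × 0.09 = 7.29
  Use of theme 50 × 0.12 = 6
  Craftsmanship 81.5 × 0.09 = 7.335
  Artistic impression 99 × 0.21 = 20.79
  Creativity 84.5 × 0.49 = 41.405
Sum = 82.82
82.82 is ≥ 63 and < 83 → Tier 2

Tier 2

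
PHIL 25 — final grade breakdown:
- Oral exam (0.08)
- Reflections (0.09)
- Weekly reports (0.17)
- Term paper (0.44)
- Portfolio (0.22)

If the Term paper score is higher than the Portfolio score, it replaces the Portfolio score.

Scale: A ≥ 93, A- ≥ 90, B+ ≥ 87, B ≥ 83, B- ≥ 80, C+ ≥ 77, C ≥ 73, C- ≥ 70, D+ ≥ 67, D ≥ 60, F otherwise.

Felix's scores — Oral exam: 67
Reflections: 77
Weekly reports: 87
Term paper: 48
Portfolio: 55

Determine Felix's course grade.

Term paper (48) ≤ Portfolio (55), so Portfolio stays at 55.
Weighted total:
  Oral exam 67 × 0.08 = 5.36
  Reflections 77 × 0.09 = 6.93
  Weekly reports 87 × 0.17 = 14.79
  Term paper 48 × 0.44 = 21.12
  Portfolio 55 × 0.22 = 12.1
Sum = 60.3
60.3 is ≥ 60 and < 67 → D

D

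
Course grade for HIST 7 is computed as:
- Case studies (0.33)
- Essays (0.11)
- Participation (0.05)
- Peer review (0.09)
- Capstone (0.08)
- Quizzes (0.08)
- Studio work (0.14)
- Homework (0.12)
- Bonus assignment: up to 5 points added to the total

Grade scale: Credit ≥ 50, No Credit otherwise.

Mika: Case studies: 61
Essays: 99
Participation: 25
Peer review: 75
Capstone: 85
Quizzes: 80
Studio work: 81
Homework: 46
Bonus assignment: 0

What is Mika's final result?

Weighted total:
  Case studies 61 × 0.33 = 20.13
  Essays 99 × 0.11 = 10.89
  Participation 25 × 0.05 = 1.25
  Peer review 75 × 0.09 = 6.75
  Capstone 85 × 0.08 = 6.8
  Quizzes 80 × 0.08 = 6.4
  Studio work 81 × 0.14 = 11.34
  Homework 46 × 0.12 = 5.52
Sum = 69.08
Bonus assignment: 69.08 + 0 = 69.08
69.08 ≥ 50 → Credit

Credit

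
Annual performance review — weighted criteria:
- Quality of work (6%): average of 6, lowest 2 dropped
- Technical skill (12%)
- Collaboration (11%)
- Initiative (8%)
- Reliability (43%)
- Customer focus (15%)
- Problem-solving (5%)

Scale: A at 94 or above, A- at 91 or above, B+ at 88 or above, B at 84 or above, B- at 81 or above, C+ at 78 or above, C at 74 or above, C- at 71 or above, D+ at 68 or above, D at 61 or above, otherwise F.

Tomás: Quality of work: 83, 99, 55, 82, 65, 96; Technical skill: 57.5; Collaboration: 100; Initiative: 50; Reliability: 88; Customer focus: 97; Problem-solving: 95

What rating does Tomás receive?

Quality of work: drop 55, 65 → average of remaining 4 = 360/4 = 90
Weighted total:
  Quality of work 90 × 0.06 = 5.4
  Technical skill 57.5 × 0.12 = 6.9
  Collaboration 100 × 0.11 = 11
  Initiative 50 × 0.08 = 4
  Reliability 88 × 0.43 = 37.84
  Customer focus 97 × 0.15 = 14.55
  Problem-solving 95 × 0.05 = 4.75
Sum = 84.44
84.44 is ≥ 84 and < 88 → B

B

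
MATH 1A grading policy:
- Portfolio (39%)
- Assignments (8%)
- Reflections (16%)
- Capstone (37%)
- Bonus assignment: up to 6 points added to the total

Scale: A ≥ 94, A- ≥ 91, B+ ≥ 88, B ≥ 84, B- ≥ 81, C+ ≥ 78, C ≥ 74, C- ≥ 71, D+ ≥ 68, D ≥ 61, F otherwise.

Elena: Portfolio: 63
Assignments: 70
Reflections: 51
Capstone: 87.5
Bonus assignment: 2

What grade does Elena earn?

C-

Weighted total:
  Portfolio 63 × 0.39 = 24.57
  Assignments 70 × 0.08 = 5.6
  Reflections 51 × 0.16 = 8.16
  Capstone 87.5 × 0.37 = 32.375
Sum = 70.705
Bonus assignment: 70.705 + 2 = 72.705
72.705 is ≥ 71 and < 74 → C-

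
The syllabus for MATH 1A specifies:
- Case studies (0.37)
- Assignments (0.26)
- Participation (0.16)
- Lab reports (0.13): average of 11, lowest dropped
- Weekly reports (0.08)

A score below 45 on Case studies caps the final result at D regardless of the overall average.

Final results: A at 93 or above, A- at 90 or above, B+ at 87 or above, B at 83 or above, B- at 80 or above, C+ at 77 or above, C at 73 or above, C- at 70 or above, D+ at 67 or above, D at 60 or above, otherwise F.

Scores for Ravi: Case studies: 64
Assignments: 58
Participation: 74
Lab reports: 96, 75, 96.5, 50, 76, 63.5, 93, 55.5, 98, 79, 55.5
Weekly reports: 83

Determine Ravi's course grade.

D+

Lab reports: drop 50 → average of remaining 10 = 788/10 = 78.8
Case studies score 64 ≥ 45: minimum met.
Weighted total:
  Case studies 64 × 0.37 = 23.68
  Assignments 58 × 0.26 = 15.08
  Participation 74 × 0.16 = 11.84
  Lab reports 78.8 × 0.13 = 10.244
  Weekly reports 83 × 0.08 = 6.64
Sum = 67.484
67.484 is ≥ 67 and < 70 → D+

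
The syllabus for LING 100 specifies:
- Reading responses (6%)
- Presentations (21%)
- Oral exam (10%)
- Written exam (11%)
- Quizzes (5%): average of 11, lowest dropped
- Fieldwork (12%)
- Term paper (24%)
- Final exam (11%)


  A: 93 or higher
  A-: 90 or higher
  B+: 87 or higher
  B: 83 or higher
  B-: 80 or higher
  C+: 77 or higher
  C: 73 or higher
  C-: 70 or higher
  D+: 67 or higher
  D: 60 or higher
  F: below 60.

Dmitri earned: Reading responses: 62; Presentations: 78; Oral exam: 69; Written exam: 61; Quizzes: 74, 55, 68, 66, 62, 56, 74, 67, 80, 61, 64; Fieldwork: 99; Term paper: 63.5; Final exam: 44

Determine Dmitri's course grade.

Quizzes: drop 55 → average of remaining 10 = 672/10 = 67.2
Weighted total:
  Reading responses 62 × 0.06 = 3.72
  Presentations 78 × 0.21 = 16.38
  Oral exam 69 × 0.1 = 6.9
  Written exam 61 × 0.11 = 6.71
  Quizzes 67.2 × 0.05 = 3.36
  Fieldwork 99 × 0.12 = 11.88
  Term paper 63.5 × 0.24 = 15.24
  Final exam 44 × 0.11 = 4.84
Sum = 69.03
69.03 is ≥ 67 and < 70 → D+

D+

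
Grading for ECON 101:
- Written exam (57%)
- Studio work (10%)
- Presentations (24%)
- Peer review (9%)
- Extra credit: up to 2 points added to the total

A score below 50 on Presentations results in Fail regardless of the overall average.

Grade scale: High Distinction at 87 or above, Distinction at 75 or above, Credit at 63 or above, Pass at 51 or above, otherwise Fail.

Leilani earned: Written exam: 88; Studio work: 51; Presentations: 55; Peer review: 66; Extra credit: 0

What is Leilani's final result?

Presentations score 55 ≥ 50: minimum met.
Weighted total:
  Written exam 88 × 0.57 = 50.16
  Studio work 51 × 0.1 = 5.1
  Presentations 55 × 0.24 = 13.2
  Peer review 66 × 0.09 = 5.94
Sum = 74.4
Extra credit: 74.4 + 0 = 74.4
74.4 is ≥ 63 and < 75 → Credit

Credit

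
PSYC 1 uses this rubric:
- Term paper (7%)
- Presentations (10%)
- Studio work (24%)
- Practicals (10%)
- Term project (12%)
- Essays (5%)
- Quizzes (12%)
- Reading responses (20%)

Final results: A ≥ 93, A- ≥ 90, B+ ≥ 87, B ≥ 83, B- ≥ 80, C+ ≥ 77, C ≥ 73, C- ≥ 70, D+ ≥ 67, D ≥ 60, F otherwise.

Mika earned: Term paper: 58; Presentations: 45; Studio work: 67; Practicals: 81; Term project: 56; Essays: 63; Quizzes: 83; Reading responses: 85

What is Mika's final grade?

D+

Weighted total:
  Term paper 58 × 0.07 = 4.06
  Presentations 45 × 0.1 = 4.5
  Studio work 67 × 0.24 = 16.08
  Practicals 81 × 0.1 = 8.1
  Term project 56 × 0.12 = 6.72
  Essays 63 × 0.05 = 3.15
  Quizzes 83 × 0.12 = 9.96
  Reading responses 85 × 0.2 = 17
Sum = 69.57
69.57 is ≥ 67 and < 70 → D+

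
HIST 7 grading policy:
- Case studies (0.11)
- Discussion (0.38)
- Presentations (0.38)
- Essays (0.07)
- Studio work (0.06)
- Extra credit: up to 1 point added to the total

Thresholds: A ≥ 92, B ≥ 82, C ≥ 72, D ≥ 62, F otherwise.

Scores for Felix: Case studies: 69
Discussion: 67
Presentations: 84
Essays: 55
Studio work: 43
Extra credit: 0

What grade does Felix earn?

D

Weighted total:
  Case studies 69 × 0.11 = 7.59
  Discussion 67 × 0.38 = 25.46
  Presentations 84 × 0.38 = 31.92
  Essays 55 × 0.07 = 3.85
  Studio work 43 × 0.06 = 2.58
Sum = 71.4
Extra credit: 71.4 + 0 = 71.4
71.4 is ≥ 62 and < 72 → D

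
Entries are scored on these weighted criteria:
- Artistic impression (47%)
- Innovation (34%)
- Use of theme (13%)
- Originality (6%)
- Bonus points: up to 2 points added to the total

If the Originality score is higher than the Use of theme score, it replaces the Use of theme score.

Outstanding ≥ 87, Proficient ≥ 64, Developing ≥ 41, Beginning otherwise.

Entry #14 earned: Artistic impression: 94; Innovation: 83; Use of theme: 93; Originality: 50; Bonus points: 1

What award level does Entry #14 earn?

Outstanding

Originality (50) ≤ Use of theme (93), so Use of theme stays at 93.
Weighted total:
  Artistic impression 94 × 0.47 = 44.18
  Innovation 83 × 0.34 = 28.22
  Use of theme 93 × 0.13 = 12.09
  Originality 50 × 0.06 = 3
Sum = 87.49
Bonus points: 87.49 + 1 = 88.49
88.49 ≥ 87 → Outstanding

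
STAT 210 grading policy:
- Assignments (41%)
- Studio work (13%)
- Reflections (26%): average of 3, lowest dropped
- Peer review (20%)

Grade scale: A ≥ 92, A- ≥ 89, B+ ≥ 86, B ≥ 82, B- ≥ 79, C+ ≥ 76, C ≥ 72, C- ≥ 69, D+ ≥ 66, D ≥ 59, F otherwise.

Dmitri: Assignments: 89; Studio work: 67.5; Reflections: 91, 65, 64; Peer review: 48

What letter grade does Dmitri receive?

C

Reflections: drop 64 → average of remaining 2 = 156/2 = 78
Weighted total:
  Assignments 89 × 0.41 = 36.49
  Studio work 67.5 × 0.13 = 8.775
  Reflections 78 × 0.26 = 20.28
  Peer review 48 × 0.2 = 9.6
Sum = 75.145
75.145 is ≥ 72 and < 76 → C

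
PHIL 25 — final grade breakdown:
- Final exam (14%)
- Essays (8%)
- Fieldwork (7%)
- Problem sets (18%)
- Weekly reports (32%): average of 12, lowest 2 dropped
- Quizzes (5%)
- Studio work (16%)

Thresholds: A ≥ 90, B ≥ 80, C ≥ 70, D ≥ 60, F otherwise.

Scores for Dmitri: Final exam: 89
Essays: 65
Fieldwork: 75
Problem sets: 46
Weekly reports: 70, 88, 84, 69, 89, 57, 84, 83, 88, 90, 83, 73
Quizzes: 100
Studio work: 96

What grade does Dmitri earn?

Weekly reports: drop 57, 69 → average of remaining 10 = 832/10 = 83.2
Weighted total:
  Final exam 89 × 0.14 = 12.46
  Essays 65 × 0.08 = 5.2
  Fieldwork 75 × 0.07 = 5.25
  Problem sets 46 × 0.18 = 8.28
  Weekly reports 83.2 × 0.32 = 26.624
  Quizzes 100 × 0.05 = 5
  Studio work 96 × 0.16 = 15.36
Sum = 78.174
78.174 is ≥ 70 and < 80 → C

C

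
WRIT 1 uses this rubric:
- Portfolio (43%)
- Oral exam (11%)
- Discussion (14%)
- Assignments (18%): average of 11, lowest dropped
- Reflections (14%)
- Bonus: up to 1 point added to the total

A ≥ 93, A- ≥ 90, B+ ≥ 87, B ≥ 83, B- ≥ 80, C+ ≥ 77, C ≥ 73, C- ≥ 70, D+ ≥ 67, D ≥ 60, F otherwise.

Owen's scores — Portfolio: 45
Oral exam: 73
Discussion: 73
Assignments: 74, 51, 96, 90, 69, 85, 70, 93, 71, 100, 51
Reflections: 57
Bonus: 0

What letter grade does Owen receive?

F

Assignments: drop 51 → average of remaining 10 = 799/10 = 79.9
Weighted total:
  Portfolio 45 × 0.43 = 19.35
  Oral exam 73 × 0.11 = 8.03
  Discussion 73 × 0.14 = 10.22
  Assignments 79.9 × 0.18 = 14.382
  Reflections 57 × 0.14 = 7.98
Sum = 59.962
Bonus: 59.962 + 0 = 59.962
59.962 < 60 → F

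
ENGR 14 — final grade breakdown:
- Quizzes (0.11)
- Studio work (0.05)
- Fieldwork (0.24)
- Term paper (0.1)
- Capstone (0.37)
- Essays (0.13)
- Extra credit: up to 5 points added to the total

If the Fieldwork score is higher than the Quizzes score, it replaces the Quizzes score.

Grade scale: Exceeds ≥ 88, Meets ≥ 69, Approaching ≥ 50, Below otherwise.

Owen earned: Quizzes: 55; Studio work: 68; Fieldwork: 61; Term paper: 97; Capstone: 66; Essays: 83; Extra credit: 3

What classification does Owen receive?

Fieldwork (61) > Quizzes (55), so Quizzes counts as 61.
Weighted total:
  Quizzes 61 × 0.11 = 6.71
  Studio work 68 × 0.05 = 3.4
  Fieldwork 61 × 0.24 = 14.64
  Term paper 97 × 0.1 = 9.7
  Capstone 66 × 0.37 = 24.42
  Essays 83 × 0.13 = 10.79
Sum = 69.66
Extra credit: 69.66 + 3 = 72.66
72.66 is ≥ 69 and < 88 → Meets

Meets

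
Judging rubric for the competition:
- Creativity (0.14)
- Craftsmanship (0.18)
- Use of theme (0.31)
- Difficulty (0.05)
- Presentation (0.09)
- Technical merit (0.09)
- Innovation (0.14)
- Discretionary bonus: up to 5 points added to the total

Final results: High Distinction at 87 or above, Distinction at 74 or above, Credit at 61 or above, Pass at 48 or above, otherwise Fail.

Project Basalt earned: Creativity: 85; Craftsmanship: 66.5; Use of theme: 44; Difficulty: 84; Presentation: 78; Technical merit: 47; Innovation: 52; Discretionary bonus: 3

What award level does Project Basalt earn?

Weighted total:
  Creativity 85 × 0.14 = 11.9
  Craftsmanship 66.5 × 0.18 = 11.97
  Use of theme 44 × 0.31 = 13.64
  Difficulty 84 × 0.05 = 4.2
  Presentation 78 × 0.09 = 7.02
  Technical merit 47 × 0.09 = 4.23
  Innovation 52 × 0.14 = 7.28
Sum = 60.24
Discretionary bonus: 60.24 + 3 = 63.24
63.24 is ≥ 61 and < 74 → Credit

Credit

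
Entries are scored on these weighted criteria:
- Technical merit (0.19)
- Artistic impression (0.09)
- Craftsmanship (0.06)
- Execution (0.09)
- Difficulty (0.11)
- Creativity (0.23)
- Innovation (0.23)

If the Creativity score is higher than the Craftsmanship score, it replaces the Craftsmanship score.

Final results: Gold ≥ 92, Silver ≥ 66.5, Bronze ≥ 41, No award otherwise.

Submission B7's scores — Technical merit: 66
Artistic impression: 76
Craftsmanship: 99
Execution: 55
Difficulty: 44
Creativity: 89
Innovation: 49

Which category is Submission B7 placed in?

Creativity (89) ≤ Craftsmanship (99), so Craftsmanship stays at 99.
Weighted total:
  Technical merit 66 × 0.19 = 12.54
  Artistic impression 76 × 0.09 = 6.84
  Craftsmanship 99 × 0.06 = 5.94
  Execution 55 × 0.09 = 4.95
  Difficulty 44 × 0.11 = 4.84
  Creativity 89 × 0.23 = 20.47
  Innovation 49 × 0.23 = 11.27
Sum = 66.85
66.85 is ≥ 66.5 and < 92 → Silver

Silver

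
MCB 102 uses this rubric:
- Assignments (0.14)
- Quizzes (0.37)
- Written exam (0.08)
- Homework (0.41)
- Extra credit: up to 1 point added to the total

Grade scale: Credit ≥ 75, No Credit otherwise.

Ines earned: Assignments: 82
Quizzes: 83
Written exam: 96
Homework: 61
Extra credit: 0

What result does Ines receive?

Weighted total:
  Assignments 82 × 0.14 = 11.48
  Quizzes 83 × 0.37 = 30.71
  Written exam 96 × 0.08 = 7.68
  Homework 61 × 0.41 = 25.01
Sum = 74.88
Extra credit: 74.88 + 0 = 74.88
74.88 < 75 → No Credit

No Credit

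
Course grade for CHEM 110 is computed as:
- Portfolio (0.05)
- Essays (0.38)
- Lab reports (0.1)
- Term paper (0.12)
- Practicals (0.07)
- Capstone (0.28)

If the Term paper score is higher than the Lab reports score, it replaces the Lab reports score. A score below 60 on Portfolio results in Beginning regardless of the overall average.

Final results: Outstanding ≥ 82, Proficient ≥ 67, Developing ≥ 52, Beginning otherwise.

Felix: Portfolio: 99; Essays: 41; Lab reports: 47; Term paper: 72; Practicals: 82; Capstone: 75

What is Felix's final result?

Term paper (72) > Lab reports (47), so Lab reports counts as 72.
Portfolio score 99 ≥ 60: minimum met.
Weighted total:
  Portfolio 99 × 0.05 = 4.95
  Essays 41 × 0.38 = 15.58
  Lab reports 72 × 0.1 = 7.2
  Term paper 72 × 0.12 = 8.64
  Practicals 82 × 0.07 = 5.74
  Capstone 75 × 0.28 = 21
Sum = 63.11
63.11 is ≥ 52 and < 67 → Developing

Developing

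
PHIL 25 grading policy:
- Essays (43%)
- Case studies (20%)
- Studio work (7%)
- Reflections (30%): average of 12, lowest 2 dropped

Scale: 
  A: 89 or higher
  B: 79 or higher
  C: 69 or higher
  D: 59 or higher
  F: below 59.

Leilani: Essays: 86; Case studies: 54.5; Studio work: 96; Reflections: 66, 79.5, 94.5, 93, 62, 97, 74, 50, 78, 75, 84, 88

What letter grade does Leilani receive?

B

Reflections: drop 50, 62 → average of remaining 10 = 829/10 = 82.9
Weighted total:
  Essays 86 × 0.43 = 36.98
  Case studies 54.5 × 0.2 = 10.9
  Studio work 96 × 0.07 = 6.72
  Reflections 82.9 × 0.3 = 24.87
Sum = 79.47
79.47 is ≥ 79 and < 89 → B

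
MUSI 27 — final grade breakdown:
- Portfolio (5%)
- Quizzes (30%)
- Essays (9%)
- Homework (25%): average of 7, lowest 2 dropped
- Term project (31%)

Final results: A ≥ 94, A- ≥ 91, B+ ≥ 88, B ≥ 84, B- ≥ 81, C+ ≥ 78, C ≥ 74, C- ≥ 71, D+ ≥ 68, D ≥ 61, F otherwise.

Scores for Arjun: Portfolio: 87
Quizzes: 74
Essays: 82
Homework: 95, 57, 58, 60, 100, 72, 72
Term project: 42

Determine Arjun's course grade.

Homework: drop 57, 58 → average of remaining 5 = 399/5 = 79.8
Weighted total:
  Portfolio 87 × 0.05 = 4.35
  Quizzes 74 × 0.3 = 22.2
  Essays 82 × 0.09 = 7.38
  Homework 79.8 × 0.25 = 19.95
  Term project 42 × 0.31 = 13.02
Sum = 66.9
66.9 is ≥ 61 and < 68 → D

D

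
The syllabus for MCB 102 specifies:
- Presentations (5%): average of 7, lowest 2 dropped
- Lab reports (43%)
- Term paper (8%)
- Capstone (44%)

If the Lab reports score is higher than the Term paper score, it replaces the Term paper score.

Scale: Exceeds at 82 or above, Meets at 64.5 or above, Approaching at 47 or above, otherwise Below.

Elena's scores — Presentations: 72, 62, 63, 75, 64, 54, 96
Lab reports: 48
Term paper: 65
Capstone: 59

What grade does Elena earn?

Presentations: drop 54, 62 → average of remaining 5 = 370/5 = 74
Lab reports (48) ≤ Term paper (65), so Term paper stays at 65.
Weighted total:
  Presentations 74 × 0.05 = 3.7
  Lab reports 48 × 0.43 = 20.64
  Term paper 65 × 0.08 = 5.2
  Capstone 59 × 0.44 = 25.96
Sum = 55.5
55.5 is ≥ 47 and < 64.5 → Approaching

Approaching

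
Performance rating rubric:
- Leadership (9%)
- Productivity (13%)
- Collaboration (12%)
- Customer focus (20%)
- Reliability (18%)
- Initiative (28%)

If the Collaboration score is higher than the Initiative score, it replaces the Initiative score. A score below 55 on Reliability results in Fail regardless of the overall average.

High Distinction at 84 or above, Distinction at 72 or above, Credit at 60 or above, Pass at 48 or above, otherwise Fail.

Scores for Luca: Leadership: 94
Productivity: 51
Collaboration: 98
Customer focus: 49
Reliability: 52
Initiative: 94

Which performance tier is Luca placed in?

Fail

Collaboration (98) > Initiative (94), so Initiative counts as 98.
Reliability score 52 < 55: minimum not met.
Weighted total:
  Leadership 94 × 0.09 = 8.46
  Productivity 51 × 0.13 = 6.63
  Collaboration 98 × 0.12 = 11.76
  Customer focus 49 × 0.2 = 9.8
  Reliability 52 × 0.18 = 9.36
  Initiative 98 × 0.28 = 27.44
Sum = 73.45
Because the Reliability minimum was not met, the result is Fail.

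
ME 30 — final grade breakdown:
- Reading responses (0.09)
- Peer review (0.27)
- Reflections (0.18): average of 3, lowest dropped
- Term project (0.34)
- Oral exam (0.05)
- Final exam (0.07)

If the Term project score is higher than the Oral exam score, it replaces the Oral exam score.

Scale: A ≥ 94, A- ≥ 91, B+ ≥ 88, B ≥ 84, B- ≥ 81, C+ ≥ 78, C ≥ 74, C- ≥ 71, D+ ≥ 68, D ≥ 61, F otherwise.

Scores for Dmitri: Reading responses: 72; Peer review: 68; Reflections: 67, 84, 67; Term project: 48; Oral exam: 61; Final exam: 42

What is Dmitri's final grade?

F

Reflections: drop 67 → average of remaining 2 = 151/2 = 75.5
Term project (48) ≤ Oral exam (61), so Oral exam stays at 61.
Weighted total:
  Reading responses 72 × 0.09 = 6.48
  Peer review 68 × 0.27 = 18.36
  Reflections 75.5 × 0.18 = 13.59
  Term project 48 × 0.34 = 16.32
  Oral exam 61 × 0.05 = 3.05
  Final exam 42 × 0.07 = 2.94
Sum = 60.74
60.74 < 61 → F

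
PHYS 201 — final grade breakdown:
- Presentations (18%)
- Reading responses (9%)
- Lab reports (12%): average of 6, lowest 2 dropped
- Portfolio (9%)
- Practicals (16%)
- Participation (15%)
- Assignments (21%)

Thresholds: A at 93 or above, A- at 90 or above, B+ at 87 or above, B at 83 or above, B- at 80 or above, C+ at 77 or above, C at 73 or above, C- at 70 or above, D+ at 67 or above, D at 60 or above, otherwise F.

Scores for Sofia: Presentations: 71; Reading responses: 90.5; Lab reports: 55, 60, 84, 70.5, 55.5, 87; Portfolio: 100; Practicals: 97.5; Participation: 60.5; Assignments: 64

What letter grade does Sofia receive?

Lab reports: drop 55, 55.5 → average of remaining 4 = 301.5/4 = 75.375
Weighted total:
  Presentations 71 × 0.18 = 12.78
  Reading responses 90.5 × 0.09 = 8.145
  Lab reports 75.375 × 0.12 = 9.045
  Portfolio 100 × 0.09 = 9
  Practicals 97.5 × 0.16 = 15.6
  Participation 60.5 × 0.15 = 9.075
  Assignments 64 × 0.21 = 13.44
Sum = 77.085
77.085 is ≥ 77 and < 80 → C+

C+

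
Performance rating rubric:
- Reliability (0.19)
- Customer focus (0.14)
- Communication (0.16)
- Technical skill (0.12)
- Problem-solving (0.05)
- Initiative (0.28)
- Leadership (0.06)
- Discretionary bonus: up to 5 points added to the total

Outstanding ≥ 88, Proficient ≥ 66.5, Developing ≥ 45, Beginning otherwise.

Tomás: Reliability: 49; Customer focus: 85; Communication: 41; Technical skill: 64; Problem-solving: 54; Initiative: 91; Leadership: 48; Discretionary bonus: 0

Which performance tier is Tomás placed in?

Proficient

Weighted total:
  Reliability 49 × 0.19 = 9.31
  Customer focus 85 × 0.14 = 11.9
  Communication 41 × 0.16 = 6.56
  Technical skill 64 × 0.12 = 7.68
  Problem-solving 54 × 0.05 = 2.7
  Initiative 91 × 0.28 = 25.48
  Leadership 48 × 0.06 = 2.88
Sum = 66.51
Discretionary bonus: 66.51 + 0 = 66.51
66.51 is ≥ 66.5 and < 88 → Proficient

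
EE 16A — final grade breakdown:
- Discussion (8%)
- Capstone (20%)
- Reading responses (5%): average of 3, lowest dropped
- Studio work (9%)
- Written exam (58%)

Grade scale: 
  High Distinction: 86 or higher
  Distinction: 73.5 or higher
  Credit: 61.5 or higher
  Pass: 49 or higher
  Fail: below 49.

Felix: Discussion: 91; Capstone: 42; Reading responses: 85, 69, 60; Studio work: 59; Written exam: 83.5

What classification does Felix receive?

Reading responses: drop 60 → average of remaining 2 = 154/2 = 77
Weighted total:
  Discussion 91 × 0.08 = 7.28
  Capstone 42 × 0.2 = 8.4
  Reading responses 77 × 0.05 = 3.85
  Studio work 59 × 0.09 = 5.31
  Written exam 83.5 × 0.58 = 48.43
Sum = 73.27
73.27 is ≥ 61.5 and < 73.5 → Credit

Credit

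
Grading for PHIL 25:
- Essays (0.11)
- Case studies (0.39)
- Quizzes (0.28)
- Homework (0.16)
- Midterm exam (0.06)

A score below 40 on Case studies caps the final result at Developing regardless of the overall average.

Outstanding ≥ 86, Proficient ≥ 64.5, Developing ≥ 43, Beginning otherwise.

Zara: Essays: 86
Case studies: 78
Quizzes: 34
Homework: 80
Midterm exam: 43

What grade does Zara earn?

Proficient

Case studies score 78 ≥ 40: minimum met.
Weighted total:
  Essays 86 × 0.11 = 9.46
  Case studies 78 × 0.39 = 30.42
  Quizzes 34 × 0.28 = 9.52
  Homework 80 × 0.16 = 12.8
  Midterm exam 43 × 0.06 = 2.58
Sum = 64.78
64.78 is ≥ 64.5 and < 86 → Proficient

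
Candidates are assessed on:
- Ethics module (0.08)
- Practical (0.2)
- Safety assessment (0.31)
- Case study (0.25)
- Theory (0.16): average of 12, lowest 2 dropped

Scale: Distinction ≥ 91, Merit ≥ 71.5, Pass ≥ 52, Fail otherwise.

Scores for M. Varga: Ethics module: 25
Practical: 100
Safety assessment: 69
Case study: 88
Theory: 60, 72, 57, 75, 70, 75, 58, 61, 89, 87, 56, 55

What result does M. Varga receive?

Merit

Theory: drop 55, 56 → average of remaining 10 = 704/10 = 70.4
Weighted total:
  Ethics module 25 × 0.08 = 2
  Practical 100 × 0.2 = 20
  Safety assessment 69 × 0.31 = 21.39
  Case study 88 × 0.25 = 22
  Theory 70.4 × 0.16 = 11.264
Sum = 76.654
76.654 is ≥ 71.5 and < 91 → Merit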